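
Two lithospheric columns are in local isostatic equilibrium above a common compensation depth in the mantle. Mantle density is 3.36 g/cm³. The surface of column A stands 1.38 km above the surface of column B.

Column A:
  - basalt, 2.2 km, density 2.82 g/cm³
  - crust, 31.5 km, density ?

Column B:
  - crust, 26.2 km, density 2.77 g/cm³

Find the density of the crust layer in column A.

2.76 g/cm³

Take the compensation level at the base of the deeper column (depth z_c below the surface of column A) and equate Σ ρ_i t_i down to z_c; mantle fills any gap and the z_c terms cancel.
Column A: 2.2×2.82 + 31.5×ρ + (z_c − 33.7)×3.36
Column B: 1.38×0 + 26.2×2.77 + (z_c − 1.38 − 26.2)×3.36
The z_c×3.36 term appears on both sides and cancels. Collect the known terms of each column as K = Σ(ρt)_known − 3.36 × (depth of known layers): K_A = 6.204 − 3.36×33.7 = −107.028; K_B = 72.574 − 3.36×(1.38 + 26.2) = −20.0948.
Balance: K_A + 31.5×ρ = K_B, so ρ = (K_B − K_A)/31.5 = 86.9332/31.5 = 2.76 g/cm³.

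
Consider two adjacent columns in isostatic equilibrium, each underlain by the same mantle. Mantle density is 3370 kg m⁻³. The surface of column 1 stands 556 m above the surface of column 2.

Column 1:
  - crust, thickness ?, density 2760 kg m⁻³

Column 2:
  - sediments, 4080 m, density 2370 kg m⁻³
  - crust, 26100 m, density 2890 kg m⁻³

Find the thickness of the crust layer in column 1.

30300 m

Take the compensation level at the base of the deeper column (depth z_c below the surface of column 1) and equate Σ ρ_i t_i down to z_c; mantle fills any gap and the z_c terms cancel.
Column 1: x×2760 + (z_c − 0 − x)×3370
Column 2: 556×0 + 4080×2370 + 26100×2890 + (z_c − 556 − 30180)×3370
The z_c×3370 term appears on both sides and cancels. Collect the known terms of each column as K = Σ(ρt)_known − 3370 × (depth of known layers): K_1 = 0 − 3370×0 = 0; K_2 = 85098600 − 3370×(556 + 30180) = −18481720.
Balance: K_1 − x×(3370 − 2760) = K_2, so x = (K_1 − K_2)/(3370 − 2760) = 18481700/610 = 30300 m.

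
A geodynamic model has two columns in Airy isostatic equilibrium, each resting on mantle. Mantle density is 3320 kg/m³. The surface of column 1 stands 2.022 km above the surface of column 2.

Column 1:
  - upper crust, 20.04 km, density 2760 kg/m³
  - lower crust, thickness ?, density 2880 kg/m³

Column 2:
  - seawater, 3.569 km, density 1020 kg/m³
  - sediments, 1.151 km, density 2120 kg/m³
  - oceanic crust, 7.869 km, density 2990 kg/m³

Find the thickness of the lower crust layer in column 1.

Take the compensation level at the base of the deeper column (depth z_c below the surface of column 1) and equate Σ ρ_i t_i down to z_c; mantle fills any gap and the z_c terms cancel.
Column 1: 20.04×2760 + x×2880 + (z_c − 20.04 − x)×3320
Column 2: 2.022×0 + 3.569×1020 + 1.151×2120 + 7.869×2990 + (z_c − 2.022 − 12.589)×3320
The z_c×3320 term appears on both sides and cancels. Collect the known terms of each column as K = Σ(ρt)_known − 3320 × (depth of known layers): K_1 = 55310.4 − 3320×20.04 = −11222.4; K_2 = 29608.81 − 3320×(2.022 + 12.589) = −18899.71.
Balance: K_1 − x×(3320 − 2880) = K_2, so x = (K_1 − K_2)/(3320 − 2880) = 7677.31/440 = 17.4 km.

17.4 km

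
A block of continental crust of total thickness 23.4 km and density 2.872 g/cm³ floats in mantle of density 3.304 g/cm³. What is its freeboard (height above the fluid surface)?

3.06 km

Floating equilibrium: submerged depth d = t ρ_obj/ρ_fluid = 23.4 km × 2.872/3.304 = 20.34 km.
Freeboard = t − d = 23.4 km − 20.34 km = 3.06 km.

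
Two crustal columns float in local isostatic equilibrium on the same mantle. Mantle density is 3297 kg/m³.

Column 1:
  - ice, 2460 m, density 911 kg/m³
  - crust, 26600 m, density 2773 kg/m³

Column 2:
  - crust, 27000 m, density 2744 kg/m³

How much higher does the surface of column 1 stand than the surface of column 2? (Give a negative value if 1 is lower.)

For any compensation level in the mantle, the mantle terms cancel and isostasy reduces to e = (Σt_1 − Σt_2) − (Σ(ρt)_1 − Σ(ρt)_2) / ρ_m.
Σt_1 = 29060 m; Σt_2 = 27000 m; Σ(ρt)_1 = 76002860; Σ(ρt)_2 = 74088000 (in m·kg/m³).
e = (29060 − 27000) − (76002860 − 74088000) / 3297 = 1480 m.

1480 m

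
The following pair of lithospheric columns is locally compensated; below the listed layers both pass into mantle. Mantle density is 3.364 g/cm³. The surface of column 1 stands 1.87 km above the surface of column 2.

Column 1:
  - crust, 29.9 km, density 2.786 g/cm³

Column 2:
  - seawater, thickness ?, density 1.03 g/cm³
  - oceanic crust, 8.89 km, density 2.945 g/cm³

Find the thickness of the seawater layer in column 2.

3.11 km

Take the compensation level at the base of the deeper column (depth z_c below the surface of column 1) and equate Σ ρ_i t_i down to z_c; mantle fills any gap and the z_c terms cancel.
Column 1: 29.9×2.786 + (z_c − 29.9)×3.364
Column 2: 1.87×0 + x×1.03 + 8.89×2.945 + (z_c − 1.87 − 8.89 − x)×3.364
The z_c×3.364 term appears on both sides and cancels. Collect the known terms of each column as K = Σ(ρt)_known − 3.364 × (depth of known layers): K_1 = 83.3014 − 3.364×29.9 = −17.2822; K_2 = 26.18105 − 3.364×(1.87 + 8.89) = −10.01559.
Balance: K_1 = K_2 − x×(3.364 − 1.03), so x = (K_2 − K_1)/(3.364 − 1.03) = 7.26661/2.334 = 3.11 km.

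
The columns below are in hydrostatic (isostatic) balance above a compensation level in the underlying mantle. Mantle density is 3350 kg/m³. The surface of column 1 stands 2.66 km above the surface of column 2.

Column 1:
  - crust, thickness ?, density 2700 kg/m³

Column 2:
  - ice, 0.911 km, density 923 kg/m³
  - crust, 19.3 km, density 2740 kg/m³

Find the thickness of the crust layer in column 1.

Take the compensation level at the base of the deeper column (depth z_c below the surface of column 1) and equate Σ ρ_i t_i down to z_c; mantle fills any gap and the z_c terms cancel.
Column 1: x×2700 + (z_c − 0 − x)×3350
Column 2: 2.66×0 + 0.911×923 + 19.3×2740 + (z_c − 2.66 − 20.211)×3350
The z_c×3350 term appears on both sides and cancels. Collect the known terms of each column as K = Σ(ρt)_known − 3350 × (depth of known layers): K_1 = 0 − 3350×0 = 0; K_2 = 53722.853 − 3350×(2.66 + 20.211) = −22894.997.
Balance: K_1 − x×(3350 − 2700) = K_2, so x = (K_1 − K_2)/(3350 − 2700) = 22895/650 = 35.2 km.

35.2 km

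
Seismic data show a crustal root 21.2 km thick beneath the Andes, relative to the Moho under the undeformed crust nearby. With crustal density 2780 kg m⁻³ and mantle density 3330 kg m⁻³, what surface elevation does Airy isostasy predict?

In Airy isostatic equilibrium: ρ_c h = (ρ_m − ρ_c) r.
h = r (ρ_m − ρ_c) / ρ_c = 21.2 km × (3330 − 2780) / 2780 = 4.19 km.

4.19 km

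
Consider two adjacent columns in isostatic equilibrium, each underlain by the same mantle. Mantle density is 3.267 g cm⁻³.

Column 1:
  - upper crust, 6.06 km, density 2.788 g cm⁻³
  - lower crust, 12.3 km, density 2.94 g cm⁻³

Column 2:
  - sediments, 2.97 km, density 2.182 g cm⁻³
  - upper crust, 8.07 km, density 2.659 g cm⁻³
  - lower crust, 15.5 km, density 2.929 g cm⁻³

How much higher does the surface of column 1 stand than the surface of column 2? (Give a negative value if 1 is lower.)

For any compensation level in the mantle, the mantle terms cancel and isostasy reduces to e = (Σt_1 − Σt_2) − (Σ(ρt)_1 − Σ(ρt)_2) / ρ_m.
Σt_1 = 18.36 km; Σt_2 = 26.54 km; Σ(ρt)_1 = 53.05728; Σ(ρt)_2 = 73.33817 (in km·g cm⁻³).
e = (18.36 − 26.54) − (53.05728 − 73.33817) / 3.267 = −1.97 km.

−1.97 km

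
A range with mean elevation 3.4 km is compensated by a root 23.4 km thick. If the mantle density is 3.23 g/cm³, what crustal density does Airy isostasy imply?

2.82 g/cm³

ρ_c h = (ρ_m − ρ_c) r → ρ_c (h + r) = ρ_m r → ρ_c = ρ_m r / (h + r).
ρ_c = 3.23 × 23.4 km / (3.4 km + 23.4 km) = 2.82 g/cm³.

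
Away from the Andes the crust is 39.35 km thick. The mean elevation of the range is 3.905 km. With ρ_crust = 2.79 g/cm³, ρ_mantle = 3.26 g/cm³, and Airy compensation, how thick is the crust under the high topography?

66.4 km

Root depth r = h ρ_c / (ρ_m − ρ_c) = 3.905 km × 2.79 / 0.47 = 23.18 km.
Total thickness = T + h + r = 39.35 km + 3.905 km + 23.18 km = 66.4 km.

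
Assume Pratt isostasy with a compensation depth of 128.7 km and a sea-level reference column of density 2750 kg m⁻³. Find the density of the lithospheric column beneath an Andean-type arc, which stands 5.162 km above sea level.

Pratt balance: ρ_ref D = ρ (D + h).
ρ = ρ_ref D/(D + h) = 2750 × 128.7 km/(128.7 km + 5.162 km) = 2640 kg m⁻³.

2640 kg m⁻³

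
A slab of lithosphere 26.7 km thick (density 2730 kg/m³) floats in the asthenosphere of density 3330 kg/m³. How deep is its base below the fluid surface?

21.9 km

Draft d = t ρ_obj/ρ_fluid = 26.7 km × 2730/3330 = 21.9 km.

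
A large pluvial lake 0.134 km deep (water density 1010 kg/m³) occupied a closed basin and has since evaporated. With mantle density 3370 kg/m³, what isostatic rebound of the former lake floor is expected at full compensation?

u = d ρ_w/ρ_m = 0.134 km × 1010/3370 = 0.0402 km.

0.0402 km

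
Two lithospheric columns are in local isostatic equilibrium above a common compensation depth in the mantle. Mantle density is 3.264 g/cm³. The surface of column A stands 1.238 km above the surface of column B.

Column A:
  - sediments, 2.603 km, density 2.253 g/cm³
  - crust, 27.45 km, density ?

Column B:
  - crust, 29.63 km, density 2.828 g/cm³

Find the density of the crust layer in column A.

Take the compensation level at the base of the deeper column (depth z_c below the surface of column A) and equate Σ ρ_i t_i down to z_c; mantle fills any gap and the z_c terms cancel.
Column A: 2.603×2.253 + 27.45×ρ + (z_c − 30.053)×3.264
Column B: 1.238×0 + 29.63×2.828 + (z_c − 1.238 − 29.63)×3.264
The z_c×3.264 term appears on both sides and cancels. Collect the known terms of each column as K = Σ(ρt)_known − 3.264 × (depth of known layers): K_A = 5.864559 − 3.264×30.053 = −92.228433; K_B = 83.79364 − 3.264×(1.238 + 29.63) = −16.959512.
Balance: K_A + 27.45×ρ = K_B, so ρ = (K_B − K_A)/27.45 = 75.2689/27.45 = 2.74 g/cm³.

2.74 g/cm³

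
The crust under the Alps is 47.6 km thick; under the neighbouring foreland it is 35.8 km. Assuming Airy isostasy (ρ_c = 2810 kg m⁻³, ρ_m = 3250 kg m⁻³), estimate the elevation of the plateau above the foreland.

Excess crust Δ = 47.6 km − 35.8 km = 11.8 km, split between elevation h and root r with h + r = Δ.
Airy balance ρ_c h = (ρ_m − ρ_c) r gives r = h ρ_c/(ρ_m − ρ_c), so h (1 + ρ_c/(ρ_m − ρ_c)) = Δ, i.e. h = Δ (ρ_m − ρ_c)/ρ_m.
h = 11.8 km × 440/3250 = 1.6 km.

1.6 km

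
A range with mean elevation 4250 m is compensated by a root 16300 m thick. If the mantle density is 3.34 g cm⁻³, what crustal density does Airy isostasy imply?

ρ_c h = (ρ_m − ρ_c) r → ρ_c (h + r) = ρ_m r → ρ_c = ρ_m r / (h + r).
ρ_c = 3.34 × 16300 m / (4250 m + 16300 m) = 2.65 g cm⁻³.

2.65 g cm⁻³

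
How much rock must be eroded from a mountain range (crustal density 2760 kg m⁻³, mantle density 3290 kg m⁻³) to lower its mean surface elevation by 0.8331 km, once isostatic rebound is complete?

Net drop Δ = e − u = e − e ρ_c/ρ_m = e (ρ_m − ρ_c)/ρ_m.
e = Δ ρ_m/(ρ_m − ρ_c) = 0.8331 km × 3290/530 = 5.17 km.

5.17 km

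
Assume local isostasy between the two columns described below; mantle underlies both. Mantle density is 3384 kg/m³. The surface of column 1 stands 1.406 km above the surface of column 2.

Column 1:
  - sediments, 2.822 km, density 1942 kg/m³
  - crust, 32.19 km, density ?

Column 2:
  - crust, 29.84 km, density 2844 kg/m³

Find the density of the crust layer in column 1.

2860 kg/m³

Take the compensation level at the base of the deeper column (depth z_c below the surface of column 1) and equate Σ ρ_i t_i down to z_c; mantle fills any gap and the z_c terms cancel.
Column 1: 2.822×1942 + 32.19×ρ + (z_c − 35.012)×3384
Column 2: 1.406×0 + 29.84×2844 + (z_c − 1.406 − 29.84)×3384
The z_c×3384 term appears on both sides and cancels. Collect the known terms of each column as K = Σ(ρt)_known − 3384 × (depth of known layers): K_1 = 5480.324 − 3384×35.012 = −113000.284; K_2 = 84864.96 − 3384×(1.406 + 29.84) = −20871.504.
Balance: K_1 + 32.19×ρ = K_2, so ρ = (K_2 − K_1)/32.19 = 92128.8/32.19 = 2860 kg/m³.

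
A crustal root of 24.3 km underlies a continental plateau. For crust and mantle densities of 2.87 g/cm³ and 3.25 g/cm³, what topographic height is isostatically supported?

3.22 km

Balancing pressure at the compensation depth: ρ_c h = (ρ_m − ρ_c) r.
h = r (ρ_m − ρ_c) / ρ_c = 24.3 km × (3.25 − 2.87) / 2.87 = 3.22 km.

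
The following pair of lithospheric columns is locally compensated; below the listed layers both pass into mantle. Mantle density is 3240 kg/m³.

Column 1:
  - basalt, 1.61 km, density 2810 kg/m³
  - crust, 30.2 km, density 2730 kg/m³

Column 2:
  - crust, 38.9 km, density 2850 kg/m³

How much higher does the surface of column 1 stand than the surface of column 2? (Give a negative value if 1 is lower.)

0.285 km

For any compensation level in the mantle, the mantle terms cancel and isostasy reduces to e = (Σt_1 − Σt_2) − (Σ(ρt)_1 − Σ(ρt)_2) / ρ_m.
Σt_1 = 31.81 km; Σt_2 = 38.9 km; Σ(ρt)_1 = 86970.1; Σ(ρt)_2 = 110865 (in km·kg/m³).
e = (31.81 − 38.9) − (86970.1 − 110865) / 3240 = 0.285 km.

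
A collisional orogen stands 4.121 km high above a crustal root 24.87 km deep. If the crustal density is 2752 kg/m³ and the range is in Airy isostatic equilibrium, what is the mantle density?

3210 kg/m³

Airy balance: ρ_c h = (ρ_m − ρ_c) r → ρ_m = ρ_c (1 + h/r).
ρ_m = 2752 × (1 + 4.121 km/24.87 km) = 3210 kg/m³.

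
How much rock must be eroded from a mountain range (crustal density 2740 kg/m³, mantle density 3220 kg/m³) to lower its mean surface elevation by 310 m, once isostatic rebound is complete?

Net drop Δ = e − u = e − e ρ_c/ρ_m = e (ρ_m − ρ_c)/ρ_m.
e = Δ ρ_m/(ρ_m − ρ_c) = 310 m × 3220/480 = 2080 m.

2080 m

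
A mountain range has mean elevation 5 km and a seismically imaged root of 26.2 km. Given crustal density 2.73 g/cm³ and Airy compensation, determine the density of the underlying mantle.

Airy balance: ρ_c h = (ρ_m − ρ_c) r → ρ_m = ρ_c (1 + h/r).
ρ_m = 2.73 × (1 + 5 km/26.2 km) = 3.25 g/cm³.

3.25 g/cm³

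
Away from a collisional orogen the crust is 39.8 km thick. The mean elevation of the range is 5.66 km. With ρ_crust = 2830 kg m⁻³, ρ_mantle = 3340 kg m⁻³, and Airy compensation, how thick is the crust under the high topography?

Root depth r = h ρ_c / (ρ_m − ρ_c) = 5.66 km × 2830 / 510 = 31.41 km.
Total thickness = T + h + r = 39.8 km + 5.66 km + 31.41 km = 76.9 km.

76.9 km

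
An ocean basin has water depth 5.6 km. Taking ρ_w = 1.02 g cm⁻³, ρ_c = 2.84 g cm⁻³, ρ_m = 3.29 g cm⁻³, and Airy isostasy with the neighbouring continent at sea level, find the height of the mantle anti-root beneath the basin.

By Archimedes' principle applied to the lithosphere: replacing crust with seawater at the top is compensated by replacing crust with mantle at the base: d (ρ_c − ρ_w) = a (ρ_m − ρ_c).
a = d (ρ_c − ρ_w)/(ρ_m − ρ_c) = 5.6 km × 1.82/0.45 = 22.6 km.

22.6 km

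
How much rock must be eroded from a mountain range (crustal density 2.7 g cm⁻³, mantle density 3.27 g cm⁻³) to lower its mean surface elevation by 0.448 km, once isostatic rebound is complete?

2.57 km

Net drop Δ = e − u = e − e ρ_c/ρ_m = e (ρ_m − ρ_c)/ρ_m.
e = Δ ρ_m/(ρ_m − ρ_c) = 0.448 km × 3.27/0.57 = 2.57 km.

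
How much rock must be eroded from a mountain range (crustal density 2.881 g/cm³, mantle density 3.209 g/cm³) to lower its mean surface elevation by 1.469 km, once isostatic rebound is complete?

Net drop Δ = e − u = e − e ρ_c/ρ_m = e (ρ_m − ρ_c)/ρ_m.
e = Δ ρ_m/(ρ_m − ρ_c) = 1.469 km × 3.209/0.328 = 14.4 km.

14.4 km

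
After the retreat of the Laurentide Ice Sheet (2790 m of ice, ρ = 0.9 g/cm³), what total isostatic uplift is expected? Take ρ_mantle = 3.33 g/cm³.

754 m

Removing the load lets mantle flow back in; uplift u satisfies ρ_ice t = ρ_m u.
u = t ρ_ice/ρ_m = 2790 m × 0.9/3.33 = 754 m.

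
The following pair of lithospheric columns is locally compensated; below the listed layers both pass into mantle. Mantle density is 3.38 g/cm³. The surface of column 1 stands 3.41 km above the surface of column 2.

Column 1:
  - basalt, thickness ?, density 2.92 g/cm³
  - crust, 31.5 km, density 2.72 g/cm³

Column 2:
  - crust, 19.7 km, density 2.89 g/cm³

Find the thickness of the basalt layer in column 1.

Take the compensation level at the base of the deeper column (depth z_c below the surface of column 1) and equate Σ ρ_i t_i down to z_c; mantle fills any gap and the z_c terms cancel.
Column 1: x×2.92 + 31.5×2.72 + (z_c − 31.5 − x)×3.38
Column 2: 3.41×0 + 19.7×2.89 + (z_c − 3.41 − 19.7)×3.38
The z_c×3.38 term appears on both sides and cancels. Collect the known terms of each column as K = Σ(ρt)_known − 3.38 × (depth of known layers): K_1 = 85.68 − 3.38×31.5 = −20.79; K_2 = 56.933 − 3.38×(3.41 + 19.7) = −21.1788.
Balance: K_1 − x×(3.38 − 2.92) = K_2, so x = (K_1 − K_2)/(3.38 − 2.92) = 0.3888/0.46 = 0.845 km.

0.845 km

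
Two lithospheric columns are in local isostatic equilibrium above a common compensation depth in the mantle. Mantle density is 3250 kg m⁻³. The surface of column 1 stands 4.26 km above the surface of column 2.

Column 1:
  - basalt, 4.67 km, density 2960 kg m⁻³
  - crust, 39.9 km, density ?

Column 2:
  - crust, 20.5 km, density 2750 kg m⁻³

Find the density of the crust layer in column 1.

2680 kg m⁻³

Take the compensation level at the base of the deeper column (depth z_c below the surface of column 1) and equate Σ ρ_i t_i down to z_c; mantle fills any gap and the z_c terms cancel.
Column 1: 4.67×2960 + 39.9×ρ + (z_c − 44.57)×3250
Column 2: 4.26×0 + 20.5×2750 + (z_c − 4.26 − 20.5)×3250
The z_c×3250 term appears on both sides and cancels. Collect the known terms of each column as K = Σ(ρt)_known − 3250 × (depth of known layers): K_1 = 13823.2 − 3250×44.57 = −131029.3; K_2 = 56375 − 3250×(4.26 + 20.5) = −24095.
Balance: K_1 + 39.9×ρ = K_2, so ρ = (K_2 − K_1)/39.9 = 106934/39.9 = 2680 kg m⁻³.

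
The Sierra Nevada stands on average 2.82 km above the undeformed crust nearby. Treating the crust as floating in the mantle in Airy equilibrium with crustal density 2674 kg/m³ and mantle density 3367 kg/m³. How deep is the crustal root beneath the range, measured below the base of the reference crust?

10.9 km

Equating mass per unit area of the two columns: the weight of the topography is balanced by the buoyancy of the root, ρ_c h = (ρ_m − ρ_c) r.
r = h · ρ_c / (ρ_m − ρ_c) = 2.82 km × 2674 / (3367 − 2674) = 10.9 km.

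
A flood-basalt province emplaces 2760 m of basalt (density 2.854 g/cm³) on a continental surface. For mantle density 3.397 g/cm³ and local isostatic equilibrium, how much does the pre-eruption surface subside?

2320 m

Subaerial loading: s = t ρ_load / ρ_m.
s = 2760 m × 2.854/3.397 = 2320 m.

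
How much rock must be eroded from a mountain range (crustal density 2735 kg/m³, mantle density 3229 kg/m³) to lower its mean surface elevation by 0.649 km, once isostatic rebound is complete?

Net drop Δ = e − u = e − e ρ_c/ρ_m = e (ρ_m − ρ_c)/ρ_m.
e = Δ ρ_m/(ρ_m − ρ_c) = 0.649 km × 3229/494 = 4.24 km.

4.24 km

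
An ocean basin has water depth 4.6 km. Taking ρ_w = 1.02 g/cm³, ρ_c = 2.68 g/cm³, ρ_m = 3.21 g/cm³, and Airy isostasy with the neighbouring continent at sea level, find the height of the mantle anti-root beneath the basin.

14.4 km

By Archimedes' principle applied to the lithosphere: replacing crust with seawater at the top is compensated by replacing crust with mantle at the base: d (ρ_c − ρ_w) = a (ρ_m − ρ_c).
a = d (ρ_c − ρ_w)/(ρ_m − ρ_c) = 4.6 km × 1.66/0.53 = 14.4 km.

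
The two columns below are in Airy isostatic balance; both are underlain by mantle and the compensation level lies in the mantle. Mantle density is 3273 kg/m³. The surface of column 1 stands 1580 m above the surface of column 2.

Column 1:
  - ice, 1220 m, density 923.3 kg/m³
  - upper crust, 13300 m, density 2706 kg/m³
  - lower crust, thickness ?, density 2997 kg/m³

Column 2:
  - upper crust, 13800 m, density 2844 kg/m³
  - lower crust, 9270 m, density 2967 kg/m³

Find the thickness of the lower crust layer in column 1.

Take the compensation level at the base of the deeper column (depth z_c below the surface of column 1) and equate Σ ρ_i t_i down to z_c; mantle fills any gap and the z_c terms cancel.
Column 1: 1220×923.3 + 13300×2706 + x×2997 + (z_c − 14520 − x)×3273
Column 2: 1580×0 + 13800×2844 + 9270×2967 + (z_c − 1580 − 23070)×3273
The z_c×3273 term appears on both sides and cancels. Collect the known terms of each column as K = Σ(ρt)_known − 3273 × (depth of known layers): K_1 = 37116226 − 3273×14520 = −10407734; K_2 = 66751290 − 3273×(1580 + 23070) = −13928160.
Balance: K_1 − x×(3273 − 2997) = K_2, so x = (K_1 − K_2)/(3273 − 2997) = 3520430/276 = 12800 m.

12800 m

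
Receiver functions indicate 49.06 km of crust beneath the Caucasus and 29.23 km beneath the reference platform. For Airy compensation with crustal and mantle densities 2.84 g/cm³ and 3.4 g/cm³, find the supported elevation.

Excess crust Δ = 49.06 km − 29.23 km = 19.83 km, split between elevation h and root r with h + r = Δ.
Airy balance ρ_c h = (ρ_m − ρ_c) r gives r = h ρ_c/(ρ_m − ρ_c), so h (1 + ρ_c/(ρ_m − ρ_c)) = Δ, i.e. h = Δ (ρ_m − ρ_c)/ρ_m.
h = 19.83 km × 0.56/3.4 = 3.27 km.

3.27 km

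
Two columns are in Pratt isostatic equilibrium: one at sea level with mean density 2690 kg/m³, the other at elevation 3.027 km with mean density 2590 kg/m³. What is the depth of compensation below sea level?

78.4 km

ρ_ref D = ρ (D + h) → D (ρ_ref − ρ) = ρ h.
D = ρ h/(ρ_ref − ρ) = 2590 × 3.027 km/(2690 − 2590) = 78.4 km.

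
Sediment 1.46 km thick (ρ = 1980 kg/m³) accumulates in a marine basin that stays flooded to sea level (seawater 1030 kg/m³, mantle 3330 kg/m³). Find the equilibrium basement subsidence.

Submarine loading: the sediment displaces seawater, and the subsidence is in turn flooded, so s (ρ_m − ρ_w) = t (ρ_sed − ρ_w).
s = 1.46 km × (1980 − 1030) / (3330 − 1030) = 0.603 km.

0.603 km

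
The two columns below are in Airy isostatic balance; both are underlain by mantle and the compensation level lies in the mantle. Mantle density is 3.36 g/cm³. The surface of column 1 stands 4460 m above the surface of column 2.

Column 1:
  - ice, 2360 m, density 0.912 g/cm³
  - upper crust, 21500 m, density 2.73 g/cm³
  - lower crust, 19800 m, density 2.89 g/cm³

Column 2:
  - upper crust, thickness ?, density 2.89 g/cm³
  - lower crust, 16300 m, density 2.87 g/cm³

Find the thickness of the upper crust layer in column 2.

Take the compensation level at the base of the deeper column (depth z_c below the surface of column 1) and equate Σ ρ_i t_i down to z_c; mantle fills any gap and the z_c terms cancel.
Column 1: 2360×0.912 + 21500×2.73 + 19800×2.89 + (z_c − 43660)×3.36
Column 2: 4460×0 + x×2.89 + 16300×2.87 + (z_c − 4460 − 16300 − x)×3.36
The z_c×3.36 term appears on both sides and cancels. Collect the known terms of each column as K = Σ(ρt)_known − 3.36 × (depth of known layers): K_1 = 118069.32 − 3.36×43660 = −28628.28; K_2 = 46781 − 3.36×(4460 + 16300) = −22972.6.
Balance: K_1 = K_2 − x×(3.36 − 2.89), so x = (K_2 − K_1)/(3.36 − 2.89) = 5655.68/0.47 = 12000 m.

12000 m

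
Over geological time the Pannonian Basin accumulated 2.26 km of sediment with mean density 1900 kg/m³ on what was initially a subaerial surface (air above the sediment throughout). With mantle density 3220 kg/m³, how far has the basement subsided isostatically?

Subaerial load: s = t ρ_sed / ρ_m = 2.26 km × 1900/3220 = 1.33 km.

1.33 km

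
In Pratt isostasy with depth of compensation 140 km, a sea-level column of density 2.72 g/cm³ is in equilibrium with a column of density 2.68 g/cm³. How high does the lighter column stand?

2.09 km

ρ_ref D = ρ (D + h) → h = D (ρ_ref − ρ)/ρ.
h = 140 km × (2.72 − 2.68)/2.68 = 2.09 km.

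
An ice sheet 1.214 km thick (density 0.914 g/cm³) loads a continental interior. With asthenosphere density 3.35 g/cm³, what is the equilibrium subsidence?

Equating mass per unit area of the two columns: the ice load ρ_ice t is balanced by mantle displaced below, ρ_m s.
s = t ρ_ice / ρ_m = 1.214 km × 0.914/3.35 = 0.331 km.

0.331 km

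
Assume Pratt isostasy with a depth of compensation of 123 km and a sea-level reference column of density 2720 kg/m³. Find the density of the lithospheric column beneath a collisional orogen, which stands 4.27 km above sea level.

Pratt balance: ρ_ref D = ρ (D + h).
ρ = ρ_ref D/(D + h) = 2720 × 123 km/(123 km + 4.27 km) = 2630 kg/m³.

2630 kg/m³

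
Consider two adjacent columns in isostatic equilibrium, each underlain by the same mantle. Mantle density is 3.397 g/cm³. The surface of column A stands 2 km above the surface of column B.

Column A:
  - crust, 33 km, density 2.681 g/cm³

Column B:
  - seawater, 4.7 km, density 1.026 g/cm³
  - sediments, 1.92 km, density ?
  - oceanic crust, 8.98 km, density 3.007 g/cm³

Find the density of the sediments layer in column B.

Take the compensation level at the base of the deeper column (depth z_c below the surface of column A) and equate Σ ρ_i t_i down to z_c; mantle fills any gap and the z_c terms cancel.
Column A: 33×2.681 + (z_c − 33)×3.397
Column B: 2×0 + 4.7×1.026 + 1.92×ρ + 8.98×3.007 + (z_c − 2 − 15.6)×3.397
The z_c×3.397 term appears on both sides and cancels. Collect the known terms of each column as K = Σ(ρt)_known − 3.397 × (depth of known layers): K_A = 88.473 − 3.397×33 = −23.628; K_B = 31.82506 − 3.397×(2 + 15.6) = −27.96214.
Balance: K_A = K_B + 1.92×ρ, so ρ = (K_A − K_B)/1.92 = 4.33414/1.92 = 2.26 g/cm³.

2.26 g/cm³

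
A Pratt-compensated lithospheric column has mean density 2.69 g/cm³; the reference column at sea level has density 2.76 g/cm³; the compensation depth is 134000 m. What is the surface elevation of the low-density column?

3490 m

ρ_ref D = ρ (D + h) → h = D (ρ_ref − ρ)/ρ.
h = 134000 m × (2.76 − 2.69)/2.69 = 3490 m.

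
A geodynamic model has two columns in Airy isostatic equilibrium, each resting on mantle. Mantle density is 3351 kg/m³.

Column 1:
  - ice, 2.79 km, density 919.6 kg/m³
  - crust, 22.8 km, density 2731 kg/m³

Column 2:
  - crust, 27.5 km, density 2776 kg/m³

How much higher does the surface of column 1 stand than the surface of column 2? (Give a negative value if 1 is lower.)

For any compensation level in the mantle, the mantle terms cancel and isostasy reduces to e = (Σt_1 − Σt_2) − (Σ(ρt)_1 − Σ(ρt)_2) / ρ_m.
Σt_1 = 25.59 km; Σt_2 = 27.5 km; Σ(ρt)_1 = 64832.484; Σ(ρt)_2 = 76340 (in km·kg/m³).
e = (25.59 − 27.5) − (64832.484 − 76340) / 3351 = 1.52 km.

1.52 km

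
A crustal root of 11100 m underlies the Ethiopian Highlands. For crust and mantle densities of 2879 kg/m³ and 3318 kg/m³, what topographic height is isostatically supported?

In Airy isostatic equilibrium: ρ_c h = (ρ_m − ρ_c) r.
h = r (ρ_m − ρ_c) / ρ_c = 11100 m × (3318 − 2879) / 2879 = 1690 m.

1690 m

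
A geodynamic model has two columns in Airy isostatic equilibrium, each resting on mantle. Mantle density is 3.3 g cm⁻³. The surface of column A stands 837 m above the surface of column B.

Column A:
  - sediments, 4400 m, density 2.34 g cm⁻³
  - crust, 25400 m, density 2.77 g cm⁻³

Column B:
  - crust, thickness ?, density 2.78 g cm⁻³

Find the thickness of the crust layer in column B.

28700 m

Take the compensation level at the base of the deeper column (depth z_c below the surface of column A) and equate Σ ρ_i t_i down to z_c; mantle fills any gap and the z_c terms cancel.
Column A: 4400×2.34 + 25400×2.77 + (z_c − 29800)×3.3
Column B: 837×0 + x×2.78 + (z_c − 837 − 0 − x)×3.3
The z_c×3.3 term appears on both sides and cancels. Collect the known terms of each column as K = Σ(ρt)_known − 3.3 × (depth of known layers): K_A = 80654 − 3.3×29800 = −17686; K_B = 0 − 3.3×(837 + 0) = −2762.1.
Balance: K_A = K_B − x×(3.3 − 2.78), so x = (K_B − K_A)/(3.3 − 2.78) = 14923.9/0.52 = 28700 m.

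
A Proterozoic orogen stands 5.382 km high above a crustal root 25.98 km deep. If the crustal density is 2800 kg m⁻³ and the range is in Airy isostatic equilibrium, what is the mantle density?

Airy balance: ρ_c h = (ρ_m − ρ_c) r → ρ_m = ρ_c (1 + h/r).
ρ_m = 2800 × (1 + 5.382 km/25.98 km) = 3380 kg m⁻³.

3380 kg m⁻³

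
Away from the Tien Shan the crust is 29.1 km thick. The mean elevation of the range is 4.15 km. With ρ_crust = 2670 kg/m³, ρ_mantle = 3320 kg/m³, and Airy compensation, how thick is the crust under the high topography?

50.3 km

Root depth r = h ρ_c / (ρ_m − ρ_c) = 4.15 km × 2670 / 650 = 17.05 km.
Total thickness = T + h + r = 29.1 km + 4.15 km + 17.05 km = 50.3 km.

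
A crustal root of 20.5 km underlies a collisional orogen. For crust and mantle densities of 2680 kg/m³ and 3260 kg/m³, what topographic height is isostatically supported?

4.44 km

Equating mass per unit area of the two columns: ρ_c h = (ρ_m − ρ_c) r.
h = r (ρ_m − ρ_c) / ρ_c = 20.5 km × (3260 − 2680) / 2680 = 4.44 km.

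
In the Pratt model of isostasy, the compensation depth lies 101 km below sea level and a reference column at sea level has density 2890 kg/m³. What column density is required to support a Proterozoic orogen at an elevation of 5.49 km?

2740 kg/m³

Pratt balance: ρ_ref D = ρ (D + h).
ρ = ρ_ref D/(D + h) = 2890 × 101 km/(101 km + 5.49 km) = 2740 kg/m³.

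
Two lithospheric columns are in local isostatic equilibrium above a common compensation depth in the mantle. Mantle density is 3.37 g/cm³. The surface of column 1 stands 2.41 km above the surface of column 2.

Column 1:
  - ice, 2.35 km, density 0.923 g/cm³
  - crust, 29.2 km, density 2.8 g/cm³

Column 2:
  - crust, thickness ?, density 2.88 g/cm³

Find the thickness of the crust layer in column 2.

Take the compensation level at the base of the deeper column (depth z_c below the surface of column 1) and equate Σ ρ_i t_i down to z_c; mantle fills any gap and the z_c terms cancel.
Column 1: 2.35×0.923 + 29.2×2.8 + (z_c − 31.55)×3.37
Column 2: 2.41×0 + x×2.88 + (z_c − 2.41 − 0 − x)×3.37
The z_c×3.37 term appears on both sides and cancels. Collect the known terms of each column as K = Σ(ρt)_known − 3.37 × (depth of known layers): K_1 = 83.92905 − 3.37×31.55 = −22.39445; K_2 = 0 − 3.37×(2.41 + 0) = −8.1217.
Balance: K_1 = K_2 − x×(3.37 − 2.88), so x = (K_2 − K_1)/(3.37 − 2.88) = 14.2727/0.49 = 29.1 km.

29.1 km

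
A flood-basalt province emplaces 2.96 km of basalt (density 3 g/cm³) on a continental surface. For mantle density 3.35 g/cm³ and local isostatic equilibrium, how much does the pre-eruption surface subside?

2.65 km

Subaerial loading: s = t ρ_load / ρ_m.
s = 2.96 km × 3/3.35 = 2.65 km.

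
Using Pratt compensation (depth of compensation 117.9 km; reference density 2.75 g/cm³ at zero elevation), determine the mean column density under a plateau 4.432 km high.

Pratt balance: ρ_ref D = ρ (D + h).
ρ = ρ_ref D/(D + h) = 2.75 × 117.9 km/(117.9 km + 4.432 km) = 2.65 g/cm³.

2.65 g/cm³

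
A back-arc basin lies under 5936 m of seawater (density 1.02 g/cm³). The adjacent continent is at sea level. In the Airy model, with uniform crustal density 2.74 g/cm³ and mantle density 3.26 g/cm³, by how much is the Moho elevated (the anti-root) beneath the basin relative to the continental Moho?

In Airy isostatic equilibrium: replacing crust with seawater at the top is compensated by replacing crust with mantle at the base: d (ρ_c − ρ_w) = a (ρ_m − ρ_c).
a = d (ρ_c − ρ_w)/(ρ_m − ρ_c) = 5936 m × 1.72/0.52 = 19600 m.

19600 m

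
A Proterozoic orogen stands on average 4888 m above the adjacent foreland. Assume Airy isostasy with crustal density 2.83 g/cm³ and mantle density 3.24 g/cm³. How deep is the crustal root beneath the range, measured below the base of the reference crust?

33700 m

Balancing pressure at the compensation depth: the weight of the topography is balanced by the buoyancy of the root, ρ_c h = (ρ_m − ρ_c) r.
r = h · ρ_c / (ρ_m − ρ_c) = 4888 m × 2.83 / (3.24 − 2.83) = 33700 m.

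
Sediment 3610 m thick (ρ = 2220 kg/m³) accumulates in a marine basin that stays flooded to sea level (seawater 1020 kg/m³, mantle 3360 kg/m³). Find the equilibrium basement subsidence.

Submarine loading: the sediment displaces seawater, and the subsidence is in turn flooded, so s (ρ_m − ρ_w) = t (ρ_sed − ρ_w).
s = 3610 m × (2220 − 1020) / (3360 − 1020) = 1850 m.

1850 m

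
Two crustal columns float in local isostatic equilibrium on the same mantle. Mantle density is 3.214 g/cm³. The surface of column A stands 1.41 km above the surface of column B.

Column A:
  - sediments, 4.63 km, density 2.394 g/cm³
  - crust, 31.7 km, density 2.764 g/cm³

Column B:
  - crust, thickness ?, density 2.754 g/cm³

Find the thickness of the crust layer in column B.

29.4 km

Take the compensation level at the base of the deeper column (depth z_c below the surface of column A) and equate Σ ρ_i t_i down to z_c; mantle fills any gap and the z_c terms cancel.
Column A: 4.63×2.394 + 31.7×2.764 + (z_c − 36.33)×3.214
Column B: 1.41×0 + x×2.754 + (z_c − 1.41 − 0 − x)×3.214
The z_c×3.214 term appears on both sides and cancels. Collect the known terms of each column as K = Σ(ρt)_known − 3.214 × (depth of known layers): K_A = 98.70302 − 3.214×36.33 = −18.0616; K_B = 0 − 3.214×(1.41 + 0) = −4.53174.
Balance: K_A = K_B − x×(3.214 − 2.754), so x = (K_B − K_A)/(3.214 − 2.754) = 13.5299/0.46 = 29.4 km.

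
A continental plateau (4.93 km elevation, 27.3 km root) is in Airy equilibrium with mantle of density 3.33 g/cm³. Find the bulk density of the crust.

2.82 g/cm³

ρ_c h = (ρ_m − ρ_c) r → ρ_c (h + r) = ρ_m r → ρ_c = ρ_m r / (h + r).
ρ_c = 3.33 × 27.3 km / (4.93 km + 27.3 km) = 2.82 g/cm³.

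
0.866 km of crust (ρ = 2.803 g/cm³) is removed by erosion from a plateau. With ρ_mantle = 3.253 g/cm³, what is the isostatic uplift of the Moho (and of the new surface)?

0.746 km

Unloading: uplift u = e ρ_c/ρ_m = 0.866 km × 2.803/3.253 = 0.746 km.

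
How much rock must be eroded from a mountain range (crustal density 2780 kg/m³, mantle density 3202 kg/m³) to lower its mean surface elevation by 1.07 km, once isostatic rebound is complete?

8.12 km

Net drop Δ = e − u = e − e ρ_c/ρ_m = e (ρ_m − ρ_c)/ρ_m.
e = Δ ρ_m/(ρ_m − ρ_c) = 1.07 km × 3202/422 = 8.12 km.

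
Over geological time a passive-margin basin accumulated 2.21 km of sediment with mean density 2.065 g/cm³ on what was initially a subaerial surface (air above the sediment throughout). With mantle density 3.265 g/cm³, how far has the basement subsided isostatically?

Subaerial load: s = t ρ_sed / ρ_m = 2.21 km × 2.065/3.265 = 1.4 km.

1.4 km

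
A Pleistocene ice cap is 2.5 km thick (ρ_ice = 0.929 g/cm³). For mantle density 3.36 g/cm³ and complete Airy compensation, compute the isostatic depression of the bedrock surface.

In Airy isostatic equilibrium: the ice load ρ_ice t is balanced by mantle displaced below, ρ_m s.
s = t ρ_ice / ρ_m = 2.5 km × 0.929/3.36 = 0.691 km.

0.691 km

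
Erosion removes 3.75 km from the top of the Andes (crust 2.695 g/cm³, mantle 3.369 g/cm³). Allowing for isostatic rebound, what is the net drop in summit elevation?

Rebound u = e ρ_c/ρ_m = 3.75 km × 2.695/3.369 = 3 km.
Net surface drop = e − u = 3.75 km − 3 km = e (ρ_m − ρ_c)/ρ_m = 0.75 km.

0.75 km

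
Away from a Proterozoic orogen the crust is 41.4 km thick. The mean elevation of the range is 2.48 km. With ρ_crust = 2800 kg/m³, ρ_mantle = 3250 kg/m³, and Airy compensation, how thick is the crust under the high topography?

59.3 km

Root depth r = h ρ_c / (ρ_m − ρ_c) = 2.48 km × 2800 / 450 = 15.43 km.
Total thickness = T + h + r = 41.4 km + 2.48 km + 15.43 km = 59.3 km.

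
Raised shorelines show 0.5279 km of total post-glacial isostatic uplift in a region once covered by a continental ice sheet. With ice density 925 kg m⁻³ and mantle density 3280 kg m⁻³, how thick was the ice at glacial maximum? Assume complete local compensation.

1.87 km

u = t ρ_ice/ρ_m → t = u ρ_m/ρ_ice = 0.5279 km × 3280/925 = 1.87 km.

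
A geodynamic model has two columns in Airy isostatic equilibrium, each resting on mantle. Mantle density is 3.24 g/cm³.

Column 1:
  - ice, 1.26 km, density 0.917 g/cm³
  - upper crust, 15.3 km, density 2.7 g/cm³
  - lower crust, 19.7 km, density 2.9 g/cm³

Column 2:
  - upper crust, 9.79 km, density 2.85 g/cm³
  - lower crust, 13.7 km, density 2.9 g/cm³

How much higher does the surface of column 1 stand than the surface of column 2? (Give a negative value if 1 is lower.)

2.9 km

For any compensation level in the mantle, the mantle terms cancel and isostasy reduces to e = (Σt_1 − Σt_2) − (Σ(ρt)_1 − Σ(ρt)_2) / ρ_m.
Σt_1 = 36.26 km; Σt_2 = 23.49 km; Σ(ρt)_1 = 99.59542; Σ(ρt)_2 = 67.6315 (in km·g/cm³).
e = (36.26 − 23.49) − (99.59542 − 67.6315) / 3.24 = 2.9 km.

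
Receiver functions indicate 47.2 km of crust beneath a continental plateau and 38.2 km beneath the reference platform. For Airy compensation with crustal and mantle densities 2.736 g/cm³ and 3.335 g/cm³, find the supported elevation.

Excess crust Δ = 47.2 km − 38.2 km = 9 km, split between elevation h and root r with h + r = Δ.
Airy balance ρ_c h = (ρ_m − ρ_c) r gives r = h ρ_c/(ρ_m − ρ_c), so h (1 + ρ_c/(ρ_m − ρ_c)) = Δ, i.e. h = Δ (ρ_m − ρ_c)/ρ_m.
h = 9 km × 0.599/3.335 = 1.62 km.

1.62 km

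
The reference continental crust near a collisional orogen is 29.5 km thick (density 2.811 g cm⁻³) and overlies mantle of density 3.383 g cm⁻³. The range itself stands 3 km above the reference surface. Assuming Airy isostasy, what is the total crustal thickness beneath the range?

Root depth r = h ρ_c / (ρ_m − ρ_c) = 3 km × 2.811 / 0.572 = 14.74 km.
Total thickness = T + h + r = 29.5 km + 3 km + 14.74 km = 47.2 km.

47.2 km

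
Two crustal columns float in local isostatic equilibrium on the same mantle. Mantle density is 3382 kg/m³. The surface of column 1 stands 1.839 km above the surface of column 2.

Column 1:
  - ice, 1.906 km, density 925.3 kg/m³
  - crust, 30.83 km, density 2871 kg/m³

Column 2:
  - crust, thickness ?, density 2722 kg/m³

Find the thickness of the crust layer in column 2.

21.5 km

Take the compensation level at the base of the deeper column (depth z_c below the surface of column 1) and equate Σ ρ_i t_i down to z_c; mantle fills any gap and the z_c terms cancel.
Column 1: 1.906×925.3 + 30.83×2871 + (z_c − 32.736)×3382
Column 2: 1.839×0 + x×2722 + (z_c − 1.839 − 0 − x)×3382
The z_c×3382 term appears on both sides and cancels. Collect the known terms of each column as K = Σ(ρt)_known − 3382 × (depth of known layers): K_1 = 90276.5518 − 3382×32.736 = −20436.6002; K_2 = 0 − 3382×(1.839 + 0) = −6219.498.
Balance: K_1 = K_2 − x×(3382 − 2722), so x = (K_2 − K_1)/(3382 − 2722) = 14217.1/660 = 21.5 km.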